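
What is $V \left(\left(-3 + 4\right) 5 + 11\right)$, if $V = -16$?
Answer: $-256$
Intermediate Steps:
$V \left(\left(-3 + 4\right) 5 + 11\right) = - 16 \left(\left(-3 + 4\right) 5 + 11\right) = - 16 \left(1 \cdot 5 + 11\right) = - 16 \left(5 + 11\right) = \left(-16\right) 16 = -256$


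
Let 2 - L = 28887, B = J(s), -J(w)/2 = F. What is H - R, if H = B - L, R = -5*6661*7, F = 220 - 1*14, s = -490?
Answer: 261608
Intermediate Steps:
F = 206 (F = 220 - 14 = 206)
J(w) = -412 (J(w) = -2*206 = -412)
B = -412
R = -233135 (R = -33305*7 = -233135)
L = -28885 (L = 2 - 1*28887 = 2 - 28887 = -28885)
H = 28473 (H = -412 - 1*(-28885) = -412 + 28885 = 28473)
H - R = 28473 - 1*(-233135) = 28473 + 233135 = 261608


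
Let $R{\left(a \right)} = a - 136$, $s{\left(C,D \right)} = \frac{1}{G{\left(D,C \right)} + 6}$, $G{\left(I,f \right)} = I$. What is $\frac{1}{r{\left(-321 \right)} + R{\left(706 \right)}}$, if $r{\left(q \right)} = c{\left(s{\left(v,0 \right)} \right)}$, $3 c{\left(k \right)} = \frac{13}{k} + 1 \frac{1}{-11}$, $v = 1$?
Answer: $\frac{33}{19667} \approx 0.0016779$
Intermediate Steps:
$s{\left(C,D \right)} = \frac{1}{6 + D}$ ($s{\left(C,D \right)} = \frac{1}{D + 6} = \frac{1}{6 + D}$)
$c{\left(k \right)} = - \frac{1}{33} + \frac{13}{3 k}$ ($c{\left(k \right)} = \frac{\frac{13}{k} + 1 \frac{1}{-11}}{3} = \frac{\frac{13}{k} + 1 \left(- \frac{1}{11}\right)}{3} = \frac{\frac{13}{k} - \frac{1}{11}}{3} = \frac{- \frac{1}{11} + \frac{13}{k}}{3} = - \frac{1}{33} + \frac{13}{3 k}$)
$r{\left(q \right)} = \frac{857}{33}$ ($r{\left(q \right)} = \frac{143 - \frac{1}{6 + 0}}{33 \frac{1}{6 + 0}} = \frac{143 - \frac{1}{6}}{33 \cdot \frac{1}{6}} = \frac{\frac{1}{\frac{1}{6}} \left(143 - \frac{1}{6}\right)}{33} = \frac{1}{33} \cdot 6 \left(143 - \frac{1}{6}\right) = \frac{1}{33} \cdot 6 \cdot \frac{857}{6} = \frac{857}{33}$)
$R{\left(a \right)} = -136 + a$ ($R{\left(a \right)} = a - 136 = -136 + a$)
$\frac{1}{r{\left(-321 \right)} + R{\left(706 \right)}} = \frac{1}{\frac{857}{33} + \left(-136 + 706\right)} = \frac{1}{\frac{857}{33} + 570} = \frac{1}{\frac{19667}{33}} = \frac{33}{19667}$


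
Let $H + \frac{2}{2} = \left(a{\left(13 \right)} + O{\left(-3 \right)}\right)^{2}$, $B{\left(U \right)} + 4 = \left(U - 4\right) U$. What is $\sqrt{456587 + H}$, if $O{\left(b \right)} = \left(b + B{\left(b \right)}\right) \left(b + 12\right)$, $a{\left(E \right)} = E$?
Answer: $\sqrt{475907} \approx 689.86$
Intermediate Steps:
$B{\left(U \right)} = -4 + U \left(-4 + U\right)$ ($B{\left(U \right)} = -4 + \left(U - 4\right) U = -4 + \left(-4 + U\right) U = -4 + U \left(-4 + U\right)$)
$O{\left(b \right)} = \left(12 + b\right) \left(-4 + b^{2} - 3 b\right)$ ($O{\left(b \right)} = \left(b - \left(4 - b^{2} + 4 b\right)\right) \left(b + 12\right) = \left(-4 + b^{2} - 3 b\right) \left(12 + b\right) = \left(12 + b\right) \left(-4 + b^{2} - 3 b\right)$)
$H = 19320$ ($H = -1 + \left(13 + \left(-48 + \left(-3\right)^{3} - -120 + 9 \left(-3\right)^{2}\right)\right)^{2} = -1 + \left(13 + \left(-48 - 27 + 120 + 9 \cdot 9\right)\right)^{2} = -1 + \left(13 + \left(-48 - 27 + 120 + 81\right)\right)^{2} = -1 + \left(13 + 126\right)^{2} = -1 + 139^{2} = -1 + 19321 = 19320$)
$\sqrt{456587 + H} = \sqrt{456587 + 19320} = \sqrt{475907}$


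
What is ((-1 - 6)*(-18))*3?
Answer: 378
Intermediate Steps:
((-1 - 6)*(-18))*3 = -7*(-18)*3 = 126*3 = 378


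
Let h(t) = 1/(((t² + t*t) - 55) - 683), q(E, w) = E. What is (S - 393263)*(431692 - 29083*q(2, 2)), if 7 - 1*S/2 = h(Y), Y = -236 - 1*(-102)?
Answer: -2583332024078264/17587 ≈ -1.4689e+11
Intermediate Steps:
Y = -134 (Y = -236 + 102 = -134)
h(t) = 1/(-738 + 2*t²) (h(t) = 1/(((t² + t²) - 55) - 683) = 1/((2*t² - 55) - 683) = 1/((-55 + 2*t²) - 683) = 1/(-738 + 2*t²))
S = 246217/17587 (S = 14 - 1/(-369 + (-134)²) = 14 - 1/(-369 + 17956) = 14 - 1/17587 = 246217/17587 ≈ 14.000)
(S - 393263)*(431692 - 29083*q(2, 2)) = (246217/17587 - 393263)*(431692 - 29083*2) = -6916070164*(431692 - 58166)/17587 = -6916070164/17587*373526 = -2583332024078264/17587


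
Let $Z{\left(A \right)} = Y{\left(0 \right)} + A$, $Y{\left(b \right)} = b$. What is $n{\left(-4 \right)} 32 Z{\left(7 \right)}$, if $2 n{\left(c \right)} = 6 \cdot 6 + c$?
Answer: $3584$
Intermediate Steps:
$n{\left(c \right)} = 18 + \frac{c}{2}$ ($n{\left(c \right)} = \frac{6 \cdot 6 + c}{2} = \frac{36 + c}{2} = 18 + \frac{c}{2}$)
$Z{\left(A \right)} = A$ ($Z{\left(A \right)} = 0 + A = A$)
$n{\left(-4 \right)} 32 Z{\left(7 \right)} = \left(18 + \frac{1}{2} \left(-4\right)\right) 32 \cdot 7 = \left(18 - 2\right) 32 \cdot 7 = 16 \cdot 32 \cdot 7 = 512 \cdot 7 = 3584$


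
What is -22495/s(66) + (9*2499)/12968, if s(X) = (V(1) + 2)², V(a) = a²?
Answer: -291512741/116712 ≈ -2497.7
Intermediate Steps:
s(X) = 9 (s(X) = (1² + 2)² = (1 + 2)² = 3² = 9)
-22495/s(66) + (9*2499)/12968 = -22495/9 + (9*2499)/12968 = -22495*⅑ + 22491*(1/12968) = -22495/9 + 22491/12968 = -291512741/116712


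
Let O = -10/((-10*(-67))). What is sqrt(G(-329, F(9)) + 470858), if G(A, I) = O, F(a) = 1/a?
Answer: sqrt(2113681495)/67 ≈ 686.19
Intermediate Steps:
O = -1/67 (O = -10/670 = -10*1/670 = -1/67 ≈ -0.014925)
G(A, I) = -1/67
sqrt(G(-329, F(9)) + 470858) = sqrt(-1/67 + 470858) = sqrt(31547485/67) = sqrt(2113681495)/67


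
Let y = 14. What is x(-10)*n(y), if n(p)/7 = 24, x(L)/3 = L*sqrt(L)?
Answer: -5040*I*sqrt(10) ≈ -15938.0*I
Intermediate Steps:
x(L) = 3*L**(3/2) (x(L) = 3*(L*sqrt(L)) = 3*L**(3/2))
n(p) = 168 (n(p) = 7*24 = 168)
x(-10)*n(y) = (3*(-10)**(3/2))*168 = (3*(-10*I*sqrt(10)))*168 = -30*I*sqrt(10)*168 = -5040*I*sqrt(10)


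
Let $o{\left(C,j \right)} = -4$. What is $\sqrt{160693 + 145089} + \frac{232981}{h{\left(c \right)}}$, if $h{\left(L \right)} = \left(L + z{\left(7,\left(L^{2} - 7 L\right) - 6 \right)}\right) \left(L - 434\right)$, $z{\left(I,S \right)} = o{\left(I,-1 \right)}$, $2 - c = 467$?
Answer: $\frac{33283}{60233} + \sqrt{305782} \approx 553.53$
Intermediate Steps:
$c = -465$ ($c = 2 - 467 = -465$)
$z{\left(I,S \right)} = -4$
$h{\left(L \right)} = \left(-434 + L\right) \left(-4 + L\right)$ ($h{\left(L \right)} = \left(L - 4\right) \left(L - 434\right) = \left(-4 + L\right) \left(-434 + L\right) = \left(-434 + L\right) \left(-4 + L\right)$)
$\sqrt{160693 + 145089} + \frac{232981}{h{\left(c \right)}} = \sqrt{160693 + 145089} + \frac{232981}{1736 + \left(-465\right)^{2} - -203670} = \sqrt{305782} + \frac{232981}{1736 + 216225 + 203670} = \sqrt{305782} + \frac{232981}{421631} = \sqrt{305782} + 232981 \cdot \frac{1}{421631} = \sqrt{305782} + \frac{33283}{60233} = \frac{33283}{60233} + \sqrt{305782}$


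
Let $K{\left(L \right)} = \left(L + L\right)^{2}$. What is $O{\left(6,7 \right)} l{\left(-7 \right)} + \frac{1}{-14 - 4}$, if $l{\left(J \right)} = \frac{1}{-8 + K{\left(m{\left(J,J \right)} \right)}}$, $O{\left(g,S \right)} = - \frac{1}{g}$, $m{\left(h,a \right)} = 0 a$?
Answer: $- \frac{5}{144} \approx -0.034722$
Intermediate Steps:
$m{\left(h,a \right)} = 0$
$K{\left(L \right)} = 4 L^{2}$ ($K{\left(L \right)} = \left(2 L\right)^{2} = 4 L^{2}$)
$l{\left(J \right)} = - \frac{1}{8}$ ($l{\left(J \right)} = \frac{1}{-8 + 4 \cdot 0^{2}} = \frac{1}{-8 + 4 \cdot 0} = \frac{1}{-8 + 0} = \frac{1}{-8} = - \frac{1}{8}$)
$O{\left(6,7 \right)} l{\left(-7 \right)} + \frac{1}{-14 - 4} = - \frac{1}{6} \left(- \frac{1}{8}\right) + \frac{1}{-14 - 4} = \left(-1\right) \frac{1}{6} \left(- \frac{1}{8}\right) + \frac{1}{-18} = \left(- \frac{1}{6}\right) \left(- \frac{1}{8}\right) - \frac{1}{18} = \frac{1}{48} - \frac{1}{18} = - \frac{5}{144}$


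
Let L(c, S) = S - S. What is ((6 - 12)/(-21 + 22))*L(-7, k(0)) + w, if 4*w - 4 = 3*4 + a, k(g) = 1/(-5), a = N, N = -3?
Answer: 13/4 ≈ 3.2500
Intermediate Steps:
a = -3
k(g) = -⅕ (k(g) = 1*(-⅕) = -⅕)
L(c, S) = 0
w = 13/4 (w = 1 + (3*4 - 3)/4 = 1 + (12 - 3)/4 = 1 + (¼)*9 = 1 + 9/4 = 13/4 ≈ 3.2500)
((6 - 12)/(-21 + 22))*L(-7, k(0)) + w = ((6 - 12)/(-21 + 22))*0 + 13/4 = -6/1*0 + 13/4 = -6*1*0 + 13/4 = -6*0 + 13/4 = 0 + 13/4 = 13/4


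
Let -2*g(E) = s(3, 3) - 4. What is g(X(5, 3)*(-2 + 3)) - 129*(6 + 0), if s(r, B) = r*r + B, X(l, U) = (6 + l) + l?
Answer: -778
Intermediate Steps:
X(l, U) = 6 + 2*l
s(r, B) = B + r² (s(r, B) = r² + B = B + r²)
g(E) = -4 (g(E) = -((3 + 3²) - 4)/2 = -((3 + 9) - 4)/2 = -(12 - 4)/2 = -½*8 = -4)
g(X(5, 3)*(-2 + 3)) - 129*(6 + 0) = -4 - 129*(6 + 0) = -4 - 129*6 = -4 - 43*18 = -4 - 774 = -778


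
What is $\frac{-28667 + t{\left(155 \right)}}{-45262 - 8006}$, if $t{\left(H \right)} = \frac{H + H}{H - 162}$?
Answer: $\frac{66993}{124292} \approx 0.539$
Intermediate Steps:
$t{\left(H \right)} = \frac{2 H}{-162 + H}$
$\frac{-28667 + t{\left(155 \right)}}{-45262 - 8006} = \frac{-28667 + 2 \cdot 155 \frac{1}{-162 + 155}}{-45262 - 8006} = \frac{-28667 + 2 \cdot 155 \frac{1}{-7}}{-53268} = \left(-28667 + 2 \cdot 155 \left(- \frac{1}{7}\right)\right) \left(- \frac{1}{53268}\right) = \left(-28667 - \frac{310}{7}\right) \left(- \frac{1}{53268}\right) = \left(- \frac{200979}{7}\right) \left(- \frac{1}{53268}\right) = \frac{66993}{124292}$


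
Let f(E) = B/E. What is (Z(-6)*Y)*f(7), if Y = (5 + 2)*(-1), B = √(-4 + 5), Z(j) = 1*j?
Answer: 6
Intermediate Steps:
Z(j) = j
B = 1 (B = √1 = 1)
f(E) = 1/E
Y = -7 (Y = 7*(-1) = -7)
(Z(-6)*Y)*f(7) = -6*(-7)/7 = 42*(⅐) = 6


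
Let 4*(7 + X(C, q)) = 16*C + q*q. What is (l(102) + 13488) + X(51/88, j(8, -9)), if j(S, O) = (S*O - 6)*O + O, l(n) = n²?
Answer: 6333781/44 ≈ 1.4395e+5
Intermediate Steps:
j(S, O) = O + O*(-6 + O*S) (j(S, O) = (O*S - 6)*O + O = (-6 + O*S)*O + O = O*(-6 + O*S) + O = O + O*(-6 + O*S))
X(C, q) = -7 + 4*C + q²/4 (X(C, q) = -7 + (16*C + q*q)/4 = -7 + (16*C + q²)/4 = -7 + (q² + 16*C)/4 = -7 + (4*C + q²/4) = -7 + 4*C + q²/4)
(l(102) + 13488) + X(51/88, j(8, -9)) = (102² + 13488) + (-7 + 4*(51/88) + (-9*(-5 - 9*8))²/4) = (10404 + 13488) + (-7 + 4*(51*(1/88)) + (-9*(-5 - 72))²/4) = 23892 + (-7 + 4*(51/88) + (-9*(-77))²/4) = 23892 + (-7 + 51/22 + (¼)*693²) = 23892 + (-7 + 51/22 + (¼)*480249) = 23892 + (-7 + 51/22 + 480249/4) = 23892 + 5282533/44 = 6333781/44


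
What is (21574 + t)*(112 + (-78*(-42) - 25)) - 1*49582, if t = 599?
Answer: 74518217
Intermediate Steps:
(21574 + t)*(112 + (-78*(-42) - 25)) - 1*49582 = (21574 + 599)*(112 + (-78*(-42) - 25)) - 1*49582 = 22173*(112 + (3276 - 25)) - 49582 = 22173*(112 + 3251) - 49582 = 22173*3363 - 49582 = 74567799 - 49582 = 74518217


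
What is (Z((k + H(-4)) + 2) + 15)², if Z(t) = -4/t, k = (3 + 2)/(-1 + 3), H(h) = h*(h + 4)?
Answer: 16129/81 ≈ 199.12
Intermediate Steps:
H(h) = h*(4 + h)
k = 5/2 ≈ 2.5000
(Z((k + H(-4)) + 2) + 15)² = (-4/((5/2 - 4*(4 - 4)) + 2) + 15)² = (-4/((5/2 - 4*0) + 2) + 15)² = (-4/((5/2 + 0) + 2) + 15)² = (-4/(5/2 + 2) + 15)² = (-4/9/2 + 15)² = (-4*2/9 + 15)² = (-8/9 + 15)² = (127/9)² = 16129/81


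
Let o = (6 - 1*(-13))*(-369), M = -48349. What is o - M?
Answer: 41338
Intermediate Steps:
o = -7011 (o = (6 + 13)*(-369) = 19*(-369) = -7011)
o - M = -7011 - 1*(-48349) = -7011 + 48349 = 41338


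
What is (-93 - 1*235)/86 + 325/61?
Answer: 3971/2623 ≈ 1.5139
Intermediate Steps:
(-93 - 1*235)/86 + 325/61 = (-93 - 235)*(1/86) + 325*(1/61) = -328*1/86 + 325/61 = -164/43 + 325/61 = 3971/2623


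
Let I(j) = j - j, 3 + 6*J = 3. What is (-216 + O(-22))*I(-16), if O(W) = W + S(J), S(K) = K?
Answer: 0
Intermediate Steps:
J = 0 (J = -1/2 + (1/6)*3 = -1/2 + 1/2 = 0)
I(j) = 0
O(W) = W (O(W) = W + 0 = W)
(-216 + O(-22))*I(-16) = (-216 - 22)*0 = -238*0 = 0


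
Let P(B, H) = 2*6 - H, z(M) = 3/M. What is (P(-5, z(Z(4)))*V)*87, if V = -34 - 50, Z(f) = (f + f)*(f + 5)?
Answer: -174783/2 ≈ -87392.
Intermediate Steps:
Z(f) = 2*f*(5 + f) (Z(f) = (2*f)*(5 + f) = 2*f*(5 + f))
P(B, H) = 12 - H
V = -84
(P(-5, z(Z(4)))*V)*87 = ((12 - 3/(2*4*(5 + 4)))*(-84))*87 = ((12 - 3/(2*4*9))*(-84))*87 = ((12 - 3/72)*(-84))*87 = ((12 - 1*1/24)*(-84))*87 = ((12 - 1/24)*(-84))*87 = ((287/24)*(-84))*87 = -2009/2*87 = -174783/2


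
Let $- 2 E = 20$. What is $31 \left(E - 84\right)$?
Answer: $-2914$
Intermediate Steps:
$E = -10$ ($E = \left(- \frac{1}{2}\right) 20 = -10$)
$31 \left(E - 84\right) = 31 \left(-10 - 84\right) = 31 \left(-94\right) = -2914$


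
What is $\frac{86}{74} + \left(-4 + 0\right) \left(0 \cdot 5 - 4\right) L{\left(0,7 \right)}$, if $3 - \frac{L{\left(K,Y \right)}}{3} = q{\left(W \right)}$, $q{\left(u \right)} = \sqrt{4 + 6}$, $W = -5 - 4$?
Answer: $\frac{5371}{37} - 48 \sqrt{10} \approx -6.6272$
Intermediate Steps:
$W = -9$ ($W = -5 - 4 = -9$)
$q{\left(u \right)} = \sqrt{10}$
$L{\left(K,Y \right)} = 9 - 3 \sqrt{10}$
$\frac{86}{74} + \left(-4 + 0\right) \left(0 \cdot 5 - 4\right) L{\left(0,7 \right)} = \frac{86}{74} + \left(-4 + 0\right) \left(0 \cdot 5 - 4\right) \left(9 - 3 \sqrt{10}\right) = 86 \cdot \frac{1}{74} + - 4 \left(0 - 4\right) \left(9 - 3 \sqrt{10}\right) = \frac{43}{37} + \left(-4\right) \left(-4\right) \left(9 - 3 \sqrt{10}\right) = \frac{43}{37} + 16 \left(9 - 3 \sqrt{10}\right) = \frac{43}{37} + \left(144 - 48 \sqrt{10}\right) = \frac{5371}{37} - 48 \sqrt{10}$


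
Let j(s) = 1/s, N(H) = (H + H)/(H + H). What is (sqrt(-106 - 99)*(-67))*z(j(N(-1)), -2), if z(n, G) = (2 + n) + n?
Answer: -268*I*sqrt(205) ≈ -3837.2*I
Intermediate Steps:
N(H) = 1 (N(H) = (2*H)/((2*H)) = (2*H)*(1/(2*H)) = 1)
z(n, G) = 2 + 2*n
(sqrt(-106 - 99)*(-67))*z(j(N(-1)), -2) = (sqrt(-106 - 99)*(-67))*(2 + 2/1) = (sqrt(-205)*(-67))*(2 + 2*1) = ((I*sqrt(205))*(-67))*(2 + 2) = -67*I*sqrt(205)*4 = -268*I*sqrt(205)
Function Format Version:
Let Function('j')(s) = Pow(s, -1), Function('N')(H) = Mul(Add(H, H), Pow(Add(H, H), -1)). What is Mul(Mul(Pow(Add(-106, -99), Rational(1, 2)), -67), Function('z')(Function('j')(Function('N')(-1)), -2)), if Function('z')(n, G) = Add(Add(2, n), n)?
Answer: Mul(-268, I, Pow(205, Rational(1, 2))) ≈ Mul(-3837.2, I)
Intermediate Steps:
Function('N')(H) = 1 (Function('N')(H) = Mul(Mul(2, H), Pow(Mul(2, H), -1)) = Mul(Mul(2, H), Mul(Rational(1, 2), Pow(H, -1))) = 1)
Function('z')(n, G) = Add(2, Mul(2, n))
Mul(Mul(Pow(Add(-106, -99), Rational(1, 2)), -67), Function('z')(Function('j')(Function('N')(-1)), -2)) = Mul(Mul(Pow(Add(-106, -99), Rational(1, 2)), -67), Add(2, Mul(2, Pow(1, -1)))) = Mul(Mul(Pow(-205, Rational(1, 2)), -67), Add(2, Mul(2, 1))) = Mul(Mul(Mul(I, Pow(205, Rational(1, 2))), -67), Add(2, 2)) = Mul(Mul(-67, I, Pow(205, Rational(1, 2))), 4) = Mul(-268, I, Pow(205, Rational(1, 2)))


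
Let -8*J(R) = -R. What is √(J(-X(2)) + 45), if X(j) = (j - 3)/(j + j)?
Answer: √2882/8 ≈ 6.7105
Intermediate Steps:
X(j) = (-3 + j)/(2*j) (X(j) = (-3 + j)/((2*j)) = (-3 + j)*(1/(2*j)) = (-3 + j)/(2*j))
J(R) = R/8 (J(R) = -(-1)*R/8 = R/8)
√(J(-X(2)) + 45) = √((-(-3 + 2)/(2*2))/8 + 45) = √((-(-1)/(2*2))/8 + 45) = √((-1*(-¼))/8 + 45) = √((⅛)*(¼) + 45) = √(1/32 + 45) = √(1441/32) = √2882/8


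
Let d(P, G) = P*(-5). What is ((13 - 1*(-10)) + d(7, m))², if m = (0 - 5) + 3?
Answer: 144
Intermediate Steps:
m = -2 (m = -5 + 3 = -2)
d(P, G) = -5*P
((13 - 1*(-10)) + d(7, m))² = ((13 - 1*(-10)) - 5*7)² = ((13 + 10) - 35)² = (23 - 35)² = (-12)² = 144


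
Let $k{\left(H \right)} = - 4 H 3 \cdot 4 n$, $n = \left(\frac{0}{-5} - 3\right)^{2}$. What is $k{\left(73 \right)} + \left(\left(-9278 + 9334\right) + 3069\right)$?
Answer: $-28411$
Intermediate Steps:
$n = 9$ ($n = \left(0 \left(- \frac{1}{5}\right) - 3\right)^{2} = \left(0 - 3\right)^{2} = \left(-3\right)^{2} = 9$)
$k{\left(H \right)} = - 432 H$ ($k{\left(H \right)} = - 4 H 3 \cdot 4 \cdot 9 = - 4 \cdot 3 H 4 \cdot 9 = - 4 \cdot 12 H 9 = - 48 H 9 = - 432 H$)
$k{\left(73 \right)} + \left(\left(-9278 + 9334\right) + 3069\right) = \left(-432\right) 73 + \left(\left(-9278 + 9334\right) + 3069\right) = -31536 + \left(56 + 3069\right) = -31536 + 3125 = -28411$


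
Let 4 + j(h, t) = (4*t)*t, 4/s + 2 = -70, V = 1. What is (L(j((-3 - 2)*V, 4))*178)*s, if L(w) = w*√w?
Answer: -3560*√15/3 ≈ -4595.9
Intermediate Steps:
s = -1/18 (s = 4/(-2 - 70) = 4/(-72) = 4*(-1/72) = -1/18 ≈ -0.055556)
j(h, t) = -4 + 4*t² (j(h, t) = -4 + (4*t)*t = -4 + 4*t²)
L(w) = w^(3/2)
(L(j((-3 - 2)*V, 4))*178)*s = ((-4 + 4*4²)^(3/2)*178)*(-1/18) = ((-4 + 4*16)^(3/2)*178)*(-1/18) = ((-4 + 64)^(3/2)*178)*(-1/18) = (60^(3/2)*178)*(-1/18) = ((120*√15)*178)*(-1/18) = (21360*√15)*(-1/18) = -3560*√15/3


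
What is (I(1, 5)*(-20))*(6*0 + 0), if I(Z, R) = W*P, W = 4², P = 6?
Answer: 0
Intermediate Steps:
W = 16
I(Z, R) = 96 (I(Z, R) = 16*6 = 96)
(I(1, 5)*(-20))*(6*0 + 0) = (96*(-20))*(6*0 + 0) = -1920*(0 + 0) = -1920*0 = 0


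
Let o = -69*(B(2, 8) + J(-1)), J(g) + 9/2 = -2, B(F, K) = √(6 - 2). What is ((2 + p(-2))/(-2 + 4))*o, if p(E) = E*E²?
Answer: -1863/2 ≈ -931.50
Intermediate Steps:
p(E) = E³
B(F, K) = 2 (B(F, K) = √4 = 2)
J(g) = -13/2 (J(g) = -9/2 - 2 = -13/2)
o = 621/2 (o = -69*(2 - 13/2) = -69*(-9/2) = 621/2 ≈ 310.50)
((2 + p(-2))/(-2 + 4))*o = ((2 + (-2)³)/(-2 + 4))*(621/2) = ((2 - 8)/2)*(621/2) = -6*½*(621/2) = -3*621/2 = -1863/2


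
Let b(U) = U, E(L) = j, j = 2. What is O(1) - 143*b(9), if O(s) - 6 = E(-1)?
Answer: -1279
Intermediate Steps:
E(L) = 2
O(s) = 8 (O(s) = 6 + 2 = 8)
O(1) - 143*b(9) = 8 - 143*9 = 8 - 1287 = -1279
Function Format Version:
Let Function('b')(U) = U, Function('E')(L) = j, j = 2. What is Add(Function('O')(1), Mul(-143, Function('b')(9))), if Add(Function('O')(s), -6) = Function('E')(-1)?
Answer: -1279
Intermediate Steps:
Function('E')(L) = 2
Function('O')(s) = 8 (Function('O')(s) = Add(6, 2) = 8)
Add(Function('O')(1), Mul(-143, Function('b')(9))) = Add(8, Mul(-143, 9)) = Add(8, -1287) = -1279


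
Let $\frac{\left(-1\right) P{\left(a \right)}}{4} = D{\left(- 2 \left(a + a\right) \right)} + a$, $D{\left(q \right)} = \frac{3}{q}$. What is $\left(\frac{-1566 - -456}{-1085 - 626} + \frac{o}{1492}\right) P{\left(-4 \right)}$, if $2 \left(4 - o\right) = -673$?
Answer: $\frac{273123291}{20422496} \approx 13.374$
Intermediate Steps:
$o = \frac{681}{2}$ ($o = 4 - - \frac{673}{2} = 4 + \frac{673}{2} = \frac{681}{2} \approx 340.5$)
$P{\left(a \right)} = - 4 a + \frac{3}{a}$ ($P{\left(a \right)} = - 4 \left(\frac{3}{\left(-2\right) \left(a + a\right)} + a\right) = - 4 \left(\frac{3}{\left(-2\right) 2 a} + a\right) = - 4 \left(\frac{3}{\left(-4\right) a} + a\right) = - 4 \left(3 \left(- \frac{1}{4 a}\right) + a\right) = - 4 \left(- \frac{3}{4 a} + a\right) = - 4 \left(a - \frac{3}{4 a}\right) = - 4 a + \frac{3}{a}$)
$\left(\frac{-1566 - -456}{-1085 - 626} + \frac{o}{1492}\right) P{\left(-4 \right)} = \left(\frac{-1566 - -456}{-1085 - 626} + \frac{681}{2 \cdot 1492}\right) \left(\left(-4\right) \left(-4\right) + \frac{3}{-4}\right) = \left(\frac{-1566 + 456}{-1711} + \frac{681}{2} \cdot \frac{1}{1492}\right) \left(16 + 3 \left(- \frac{1}{4}\right)\right) = \left(\left(-1110\right) \left(- \frac{1}{1711}\right) + \frac{681}{2984}\right) \left(16 - \frac{3}{4}\right) = \left(\frac{1110}{1711} + \frac{681}{2984}\right) \frac{61}{4} = \frac{4477431}{5105624} \cdot \frac{61}{4} = \frac{273123291}{20422496}$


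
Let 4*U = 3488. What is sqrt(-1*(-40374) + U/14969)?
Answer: sqrt(9046654032382)/14969 ≈ 200.93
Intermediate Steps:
U = 872 (U = (1/4)*3488 = 872)
sqrt(-1*(-40374) + U/14969) = sqrt(-1*(-40374) + 872/14969) = sqrt(40374 + 872*(1/14969)) = sqrt(40374 + 872/14969) = sqrt(604359278/14969) = sqrt(9046654032382)/14969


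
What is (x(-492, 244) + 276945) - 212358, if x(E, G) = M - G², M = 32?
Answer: 5083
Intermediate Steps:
x(E, G) = 32 - G²
(x(-492, 244) + 276945) - 212358 = ((32 - 1*244²) + 276945) - 212358 = ((32 - 1*59536) + 276945) - 212358 = ((32 - 59536) + 276945) - 212358 = (-59504 + 276945) - 212358 = 217441 - 212358 = 5083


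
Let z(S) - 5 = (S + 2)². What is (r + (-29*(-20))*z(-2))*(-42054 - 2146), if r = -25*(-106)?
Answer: -245310000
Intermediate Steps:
z(S) = 5 + (2 + S)² (z(S) = 5 + (S + 2)² = 5 + (2 + S)²)
r = 2650
(r + (-29*(-20))*z(-2))*(-42054 - 2146) = (2650 + (-29*(-20))*(5 + (2 - 2)²))*(-42054 - 2146) = (2650 + 580*(5 + 0²))*(-44200) = (2650 + 580*(5 + 0))*(-44200) = (2650 + 580*5)*(-44200) = (2650 + 2900)*(-44200) = 5550*(-44200) = -245310000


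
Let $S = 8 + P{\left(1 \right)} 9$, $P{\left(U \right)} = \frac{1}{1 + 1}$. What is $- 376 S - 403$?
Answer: $-5103$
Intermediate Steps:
$P{\left(U \right)} = \frac{1}{2}$
$S = \frac{25}{2}$ ($S = 8 + \frac{1}{2} \cdot 9 = 8 + \frac{9}{2} = \frac{25}{2} \approx 12.5$)
$- 376 S - 403 = \left(-376\right) \frac{25}{2} - 403 = -4700 - 403 = -5103$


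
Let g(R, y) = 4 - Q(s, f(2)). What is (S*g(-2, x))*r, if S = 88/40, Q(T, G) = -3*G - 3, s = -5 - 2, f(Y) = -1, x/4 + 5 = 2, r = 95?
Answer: 836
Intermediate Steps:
x = -12 (x = -20 + 4*2 = -20 + 8 = -12)
s = -7
Q(T, G) = -3 - 3*G
g(R, y) = 4 (g(R, y) = 4 - (-3 - 3*(-1)) = 4 - (-3 + 3) = 4 - 1*0 = 4 + 0 = 4)
S = 11/5 (S = 88*(1/40) = 11/5 ≈ 2.2000)
(S*g(-2, x))*r = ((11/5)*4)*95 = (44/5)*95 = 836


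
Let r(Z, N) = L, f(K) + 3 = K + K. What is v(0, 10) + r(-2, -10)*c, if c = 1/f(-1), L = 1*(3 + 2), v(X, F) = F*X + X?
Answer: -1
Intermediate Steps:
v(X, F) = X + F*X
f(K) = -3 + 2*K (f(K) = -3 + (K + K) = -3 + 2*K)
L = 5 (L = 1*5 = 5)
r(Z, N) = 5
c = -⅕ (c = 1/(-3 + 2*(-1)) = 1/(-3 - 2) = 1/(-5) = -⅕ ≈ -0.20000)
v(0, 10) + r(-2, -10)*c = 0*(1 + 10) + 5*(-⅕) = 0*11 - 1 = 0 - 1 = -1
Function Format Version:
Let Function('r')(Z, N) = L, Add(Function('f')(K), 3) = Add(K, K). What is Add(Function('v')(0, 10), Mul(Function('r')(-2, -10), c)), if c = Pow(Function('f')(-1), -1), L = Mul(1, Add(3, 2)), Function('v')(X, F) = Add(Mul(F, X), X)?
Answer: -1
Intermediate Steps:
Function('v')(X, F) = Add(X, Mul(F, X))
Function('f')(K) = Add(-3, Mul(2, K)) (Function('f')(K) = Add(-3, Add(K, K)) = Add(-3, Mul(2, K)))
L = 5 (L = Mul(1, 5) = 5)
Function('r')(Z, N) = 5
c = Rational(-1, 5) (c = Pow(Add(-3, Mul(2, -1)), -1) = Pow(Add(-3, -2), -1) = Pow(-5, -1) = Rational(-1, 5) ≈ -0.20000)
Add(Function('v')(0, 10), Mul(Function('r')(-2, -10), c)) = Add(Mul(0, Add(1, 10)), Mul(5, Rational(-1, 5))) = Add(Mul(0, 11), -1) = Add(0, -1) = -1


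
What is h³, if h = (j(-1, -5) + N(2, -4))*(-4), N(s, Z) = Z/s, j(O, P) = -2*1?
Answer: 4096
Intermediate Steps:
j(O, P) = -2
h = 16 (h = (-2 - 4/2)*(-4) = (-2 - 4*½)*(-4) = (-2 - 2)*(-4) = -4*(-4) = 16)
h³ = 16³ = 4096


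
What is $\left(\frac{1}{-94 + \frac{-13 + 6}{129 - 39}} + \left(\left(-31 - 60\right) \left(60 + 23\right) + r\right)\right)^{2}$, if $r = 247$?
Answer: $\frac{3826658610240064}{71690089} \approx 5.3378 \cdot 10^{7}$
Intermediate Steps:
$\left(\frac{1}{-94 + \frac{-13 + 6}{129 - 39}} + \left(\left(-31 - 60\right) \left(60 + 23\right) + r\right)\right)^{2} = \left(\frac{1}{-94 + \frac{-13 + 6}{129 - 39}} + \left(\left(-31 - 60\right) \left(60 + 23\right) + 247\right)\right)^{2} = \left(\frac{1}{-94 - \frac{7}{90}} + \left(\left(-91\right) 83 + 247\right)\right)^{2} = \left(\frac{1}{-94 - \frac{7}{90}} + \left(-7553 + 247\right)\right)^{2} = \left(\frac{1}{-94 - \frac{7}{90}} - 7306\right)^{2} = \left(\frac{1}{- \frac{8467}{90}} - 7306\right)^{2} = \left(- \frac{90}{8467} - 7306\right)^{2} = \left(- \frac{61859992}{8467}\right)^{2} = \frac{3826658610240064}{71690089}$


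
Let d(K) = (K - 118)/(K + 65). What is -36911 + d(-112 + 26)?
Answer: -258309/7 ≈ -36901.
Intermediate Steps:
d(K) = (-118 + K)/(65 + K)
-36911 + d(-112 + 26) = -36911 + (-118 + (-112 + 26))/(65 + (-112 + 26)) = -36911 + (-118 - 86)/(65 - 86) = -36911 - 204/(-21) = -36911 - 1/21*(-204) = -36911 + 68/7 = -258309/7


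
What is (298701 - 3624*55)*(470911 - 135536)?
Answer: 33329902875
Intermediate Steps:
(298701 - 3624*55)*(470911 - 135536) = (298701 - 199320)*335375 = 99381*335375 = 33329902875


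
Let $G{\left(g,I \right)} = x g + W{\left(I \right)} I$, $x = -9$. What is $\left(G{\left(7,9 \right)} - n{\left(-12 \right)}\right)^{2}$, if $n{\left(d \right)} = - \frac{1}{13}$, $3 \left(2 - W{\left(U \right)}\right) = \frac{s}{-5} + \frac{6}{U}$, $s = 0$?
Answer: $\frac{372100}{169} \approx 2201.8$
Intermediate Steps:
$W{\left(U \right)} = 2 - \frac{2}{U}$ ($W{\left(U \right)} = 2 - \frac{\frac{0}{-5} + \frac{6}{U}}{3} = 2 - \frac{0 \left(- \frac{1}{5}\right) + \frac{6}{U}}{3} = 2 - \frac{0 + \frac{6}{U}}{3} = 2 - \frac{6 \frac{1}{U}}{3} = 2 - \frac{2}{U}$)
$G{\left(g,I \right)} = - 9 g + I \left(2 - \frac{2}{I}\right)$ ($G{\left(g,I \right)} = - 9 g + \left(2 - \frac{2}{I}\right) I = - 9 g + I \left(2 - \frac{2}{I}\right)$)
$n{\left(d \right)} = - \frac{1}{13}$ ($n{\left(d \right)} = \left(-1\right) \frac{1}{13} = - \frac{1}{13}$)
$\left(G{\left(7,9 \right)} - n{\left(-12 \right)}\right)^{2} = \left(\left(-2 - 63 + 2 \cdot 9\right) - - \frac{1}{13}\right)^{2} = \left(\left(-2 - 63 + 18\right) + \frac{1}{13}\right)^{2} = \left(-47 + \frac{1}{13}\right)^{2} = \left(- \frac{610}{13}\right)^{2} = \frac{372100}{169}$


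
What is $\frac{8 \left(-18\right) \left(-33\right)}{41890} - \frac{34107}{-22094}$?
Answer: $\frac{766866459}{462758830} \approx 1.6572$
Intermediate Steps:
$\frac{8 \left(-18\right) \left(-33\right)}{41890} - \frac{34107}{-22094} = \left(-144\right) \left(-33\right) \frac{1}{41890} - - \frac{34107}{22094} = 4752 \cdot \frac{1}{41890} + \frac{34107}{22094} = \frac{2376}{20945} + \frac{34107}{22094} = \frac{766866459}{462758830}$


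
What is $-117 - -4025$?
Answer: $3908$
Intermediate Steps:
$-117 - -4025 = -117 + 4025 = 3908$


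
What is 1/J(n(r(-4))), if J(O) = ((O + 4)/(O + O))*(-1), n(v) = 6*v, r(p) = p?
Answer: -12/5 ≈ -2.4000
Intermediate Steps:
J(O) = -(4 + O)/(2*O) (J(O) = ((4 + O)/((2*O)))*(-1) = ((4 + O)*(1/(2*O)))*(-1) = ((4 + O)/(2*O))*(-1) = -(4 + O)/(2*O))
1/J(n(r(-4))) = 1/((-4 - 6*(-4))/(2*((6*(-4))))) = 1/((1/2)*(-4 - 1*(-24))/(-24)) = 1/((1/2)*(-1/24)*(-4 + 24)) = 1/((1/2)*(-1/24)*20) = 1/(-5/12) = -12/5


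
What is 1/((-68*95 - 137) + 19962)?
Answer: 1/13365 ≈ 7.4822e-5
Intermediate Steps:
1/((-68*95 - 137) + 19962) = 1/((-6460 - 137) + 19962) = 1/(-6597 + 19962) = 1/13365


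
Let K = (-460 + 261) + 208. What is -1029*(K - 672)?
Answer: 682227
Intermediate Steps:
K = 9 (K = -199 + 208 = 9)
-1029*(K - 672) = -1029*(9 - 672) = -1029*(-663) = 682227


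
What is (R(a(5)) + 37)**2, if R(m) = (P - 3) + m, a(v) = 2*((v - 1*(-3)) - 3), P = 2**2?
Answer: 2304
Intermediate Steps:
P = 4
a(v) = 2*v (a(v) = 2*((v + 3) - 3) = 2*((3 + v) - 3) = 2*v)
R(m) = 1 + m (R(m) = (4 - 3) + m = 1 + m)
(R(a(5)) + 37)**2 = ((1 + 2*5) + 37)**2 = ((1 + 10) + 37)**2 = (11 + 37)**2 = 48**2 = 2304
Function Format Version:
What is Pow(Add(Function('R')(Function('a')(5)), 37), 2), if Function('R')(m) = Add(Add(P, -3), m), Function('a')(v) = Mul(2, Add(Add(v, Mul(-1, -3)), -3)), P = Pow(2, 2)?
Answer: 2304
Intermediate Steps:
P = 4
Function('a')(v) = Mul(2, v) (Function('a')(v) = Mul(2, Add(Add(v, 3), -3)) = Mul(2, Add(Add(3, v), -3)) = Mul(2, v))
Function('R')(m) = Add(1, m) (Function('R')(m) = Add(Add(4, -3), m) = Add(1, m))
Pow(Add(Function('R')(Function('a')(5)), 37), 2) = Pow(Add(Add(1, Mul(2, 5)), 37), 2) = Pow(Add(Add(1, 10), 37), 2) = Pow(Add(11, 37), 2) = Pow(48, 2) = 2304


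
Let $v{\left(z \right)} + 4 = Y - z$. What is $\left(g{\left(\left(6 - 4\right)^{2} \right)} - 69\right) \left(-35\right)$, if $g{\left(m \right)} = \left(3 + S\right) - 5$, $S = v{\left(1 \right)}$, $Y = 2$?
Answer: $2590$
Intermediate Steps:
$v{\left(z \right)} = -2 - z$ ($v{\left(z \right)} = -4 - \left(-2 + z\right) = -2 - z$)
$S = -3$ ($S = -2 - 1 = -3$)
$g{\left(m \right)} = -5$ ($g{\left(m \right)} = \left(3 - 3\right) - 5 = 0 - 5 = -5$)
$\left(g{\left(\left(6 - 4\right)^{2} \right)} - 69\right) \left(-35\right) = \left(-5 - 69\right) \left(-35\right) = \left(-74\right) \left(-35\right) = 2590$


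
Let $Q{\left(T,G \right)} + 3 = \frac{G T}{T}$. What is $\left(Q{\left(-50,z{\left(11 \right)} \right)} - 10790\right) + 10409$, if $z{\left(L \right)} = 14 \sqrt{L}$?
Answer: $-384 + 14 \sqrt{11} \approx -337.57$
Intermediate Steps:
$Q{\left(T,G \right)} = -3 + G$ ($Q{\left(T,G \right)} = -3 + \frac{G T}{T} = -3 + G$)
$\left(Q{\left(-50,z{\left(11 \right)} \right)} - 10790\right) + 10409 = \left(\left(-3 + 14 \sqrt{11}\right) - 10790\right) + 10409 = \left(-10793 + 14 \sqrt{11}\right) + 10409 = -384 + 14 \sqrt{11}$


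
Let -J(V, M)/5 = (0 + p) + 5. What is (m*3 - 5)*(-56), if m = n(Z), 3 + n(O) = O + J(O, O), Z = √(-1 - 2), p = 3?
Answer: 7504 - 168*I*√3 ≈ 7504.0 - 290.98*I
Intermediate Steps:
Z = I*√3 (Z = √(-3) = I*√3 ≈ 1.732*I)
J(V, M) = -40 (J(V, M) = -5*((0 + 3) + 5) = -5*(3 + 5) = -5*8 = -40)
n(O) = -43 + O (n(O) = -3 + (O - 40) = -3 + (-40 + O) = -43 + O)
m = -43 + I*√3 ≈ -43.0 + 1.732*I
(m*3 - 5)*(-56) = ((-43 + I*√3)*3 - 5)*(-56) = ((-129 + 3*I*√3) - 5)*(-56) = (-134 + 3*I*√3)*(-56) = 7504 - 168*I*√3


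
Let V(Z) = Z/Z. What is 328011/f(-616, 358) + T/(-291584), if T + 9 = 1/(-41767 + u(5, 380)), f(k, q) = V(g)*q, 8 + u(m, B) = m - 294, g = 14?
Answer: 2011558583970851/2195468898304 ≈ 916.23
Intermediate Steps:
u(m, B) = -302 + m (u(m, B) = -8 + (m - 294) = -8 + (-294 + m) = -302 + m)
V(Z) = 1
f(k, q) = q (f(k, q) = 1*q = q)
T = -378577/42064 (T = -9 + 1/(-41767 + (-302 + 5)) = -9 + 1/(-41767 - 297) = -9 + 1/(-42064) = -9 - 1/42064 = -378577/42064 ≈ -9.0000)
328011/f(-616, 358) + T/(-291584) = 328011/358 - 378577/42064/(-291584) = 328011*(1/358) - 378577/42064*(-1/291584) = 328011/358 + 378577/12265189376 = 2011558583970851/2195468898304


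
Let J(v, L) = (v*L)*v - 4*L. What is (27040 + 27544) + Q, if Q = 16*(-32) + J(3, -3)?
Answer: 54057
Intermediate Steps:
J(v, L) = -4*L + L*v**2 (J(v, L) = (L*v)*v - 4*L = L*v**2 - 4*L = -4*L + L*v**2)
Q = -527 (Q = 16*(-32) - 3*(-4 + 3**2) = -512 - 3*(-4 + 9) = -512 - 3*5 = -512 - 15 = -527)
(27040 + 27544) + Q = (27040 + 27544) - 527 = 54584 - 527 = 54057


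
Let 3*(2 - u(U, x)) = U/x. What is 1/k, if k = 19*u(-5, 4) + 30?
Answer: 12/911 ≈ 0.013172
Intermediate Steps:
u(U, x) = 2 - U/(3*x)
k = 911/12 (k = 19*(2 - ⅓*(-5)/4) + 30 = 19*(2 - ⅓*(-5)*¼) + 30 = 19*(2 + 5/12) + 30 = 19*(29/12) + 30 = 551/12 + 30 = 911/12 ≈ 75.917)
1/k = 1/(911/12) = 12/911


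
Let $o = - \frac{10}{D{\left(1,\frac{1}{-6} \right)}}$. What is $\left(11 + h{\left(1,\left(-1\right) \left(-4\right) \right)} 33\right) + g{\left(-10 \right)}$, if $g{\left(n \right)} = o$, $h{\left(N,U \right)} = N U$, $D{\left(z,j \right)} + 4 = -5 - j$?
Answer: $\frac{7639}{53} \approx 144.13$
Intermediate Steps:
$D{\left(z,j \right)} = -9 - j$ ($D{\left(z,j \right)} = -4 - \left(5 + j\right) = -9 - j$)
$o = \frac{60}{53}$ ($o = - \frac{10}{-9 - \frac{1}{-6}} = - \frac{10}{-9 - - \frac{1}{6}} = - \frac{10}{-9 + \frac{1}{6}} = - \frac{10}{- \frac{53}{6}} = \left(-10\right) \left(- \frac{6}{53}\right) = \frac{60}{53} \approx 1.1321$)
$g{\left(n \right)} = \frac{60}{53}$
$\left(11 + h{\left(1,\left(-1\right) \left(-4\right) \right)} 33\right) + g{\left(-10 \right)} = \left(11 + 1 \left(\left(-1\right) \left(-4\right)\right) 33\right) + \frac{60}{53} = \left(11 + 1 \cdot 4 \cdot 33\right) + \frac{60}{53} = \left(11 + 4 \cdot 33\right) + \frac{60}{53} = \left(11 + 132\right) + \frac{60}{53} = 143 + \frac{60}{53} = \frac{7639}{53}$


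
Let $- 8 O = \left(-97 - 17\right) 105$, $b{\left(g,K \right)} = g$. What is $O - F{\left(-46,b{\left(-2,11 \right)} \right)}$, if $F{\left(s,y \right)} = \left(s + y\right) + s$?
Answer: $\frac{6361}{4} \approx 1590.3$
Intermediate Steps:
$F{\left(s,y \right)} = y + 2 s$
$O = \frac{5985}{4}$ ($O = - \frac{\left(-97 - 17\right) 105}{8} = - \frac{\left(-114\right) 105}{8} = \left(- \frac{1}{8}\right) \left(-11970\right) = \frac{5985}{4} \approx 1496.3$)
$O - F{\left(-46,b{\left(-2,11 \right)} \right)} = \frac{5985}{4} - \left(-2 + 2 \left(-46\right)\right) = \frac{5985}{4} - \left(-2 - 92\right) = \frac{5985}{4} - -94 = \frac{5985}{4} + 94 = \frac{6361}{4}$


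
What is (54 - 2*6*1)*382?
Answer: 16044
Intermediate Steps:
(54 - 2*6*1)*382 = (54 - 12*1)*382 = (54 - 12)*382 = 42*382 = 16044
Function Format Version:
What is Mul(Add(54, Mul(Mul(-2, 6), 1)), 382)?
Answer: 16044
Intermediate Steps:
Mul(Add(54, Mul(Mul(-2, 6), 1)), 382) = Mul(Add(54, Mul(-12, 1)), 382) = Mul(Add(54, -12), 382) = Mul(42, 382) = 16044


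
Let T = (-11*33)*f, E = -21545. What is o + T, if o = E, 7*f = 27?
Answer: -160616/7 ≈ -22945.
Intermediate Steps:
f = 27/7 (f = (⅐)*27 = 27/7 ≈ 3.8571)
T = -9801/7 (T = -11*33*(27/7) = -363*27/7 = -9801/7 ≈ -1400.1)
o = -21545
o + T = -21545 - 9801/7 = -160616/7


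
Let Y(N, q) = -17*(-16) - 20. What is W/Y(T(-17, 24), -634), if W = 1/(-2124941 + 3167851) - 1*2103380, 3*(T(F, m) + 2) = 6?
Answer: -243737337311/29201480 ≈ -8346.8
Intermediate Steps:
T(F, m) = 0 (T(F, m) = -2 + (⅓)*6 = -2 + 2 = 0)
W = -2193636035799/1042910 (W = 1/1042910 - 2103380 = -2193636035799/1042910 ≈ -2.1034e+6)
Y(N, q) = 252 (Y(N, q) = 272 - 20 = 252)
W/Y(T(-17, 24), -634) = -2193636035799/1042910/252 = -2193636035799/1042910*1/252 = -243737337311/29201480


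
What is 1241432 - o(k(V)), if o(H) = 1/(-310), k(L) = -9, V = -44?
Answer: 384843921/310 ≈ 1.2414e+6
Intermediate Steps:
o(H) = -1/310
1241432 - o(k(V)) = 1241432 - 1*(-1/310) = 1241432 + 1/310 = 384843921/310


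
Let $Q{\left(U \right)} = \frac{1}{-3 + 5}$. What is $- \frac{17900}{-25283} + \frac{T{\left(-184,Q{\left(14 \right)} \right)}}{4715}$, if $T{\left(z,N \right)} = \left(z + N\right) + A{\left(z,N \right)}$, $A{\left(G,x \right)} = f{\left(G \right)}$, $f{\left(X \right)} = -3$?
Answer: $\frac{159366441}{238418690} \approx 0.66843$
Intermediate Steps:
$A{\left(G,x \right)} = -3$
$Q{\left(U \right)} = \frac{1}{2}$
$T{\left(z,N \right)} = -3 + N + z$ ($T{\left(z,N \right)} = \left(z + N\right) - 3 = \left(N + z\right) - 3 = -3 + N + z$)
$- \frac{17900}{-25283} + \frac{T{\left(-184,Q{\left(14 \right)} \right)}}{4715} = - \frac{17900}{-25283} + \frac{-3 + \frac{1}{2} - 184}{4715} = \left(-17900\right) \left(- \frac{1}{25283}\right) - \frac{373}{9430} = \frac{17900}{25283} - \frac{373}{9430} = \frac{159366441}{238418690}$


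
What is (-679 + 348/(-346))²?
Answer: 13839404881/29929 ≈ 4.6241e+5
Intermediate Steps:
(-679 + 348/(-346))² = (-679 + 348*(-1/346))² = (-679 - 174/173)² = (-117641/173)² = 13839404881/29929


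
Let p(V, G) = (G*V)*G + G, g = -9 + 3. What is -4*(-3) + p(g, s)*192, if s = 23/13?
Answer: -549972/169 ≈ -3254.3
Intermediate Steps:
s = 23/13 (s = 23*(1/13) = 23/13 ≈ 1.7692)
g = -6
p(V, G) = G + V*G**2 (p(V, G) = V*G**2 + G = G + V*G**2)
-4*(-3) + p(g, s)*192 = -4*(-3) + (23*(1 + (23/13)*(-6))/13)*192 = 12 + (23*(1 - 138/13)/13)*192 = 12 + ((23/13)*(-125/13))*192 = 12 - 2875/169*192 = 12 - 552000/169 = -549972/169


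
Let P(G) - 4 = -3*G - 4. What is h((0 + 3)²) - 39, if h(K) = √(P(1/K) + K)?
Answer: -39 + √78/3 ≈ -36.056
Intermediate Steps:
P(G) = -3*G (P(G) = 4 + (-3*G - 4) = 4 + (-4 - 3*G) = -3*G)
h(K) = √(K - 3/K) (h(K) = √(-3/K + K) = √(K - 3/K))
h((0 + 3)²) - 39 = √((0 + 3)² - 3/(0 + 3)²) - 39 = √(3² - 3/(3²)) - 39 = √(9 - 3/9) - 39 = √(9 - 3*⅑) - 39 = √(9 - ⅓) - 39 = √(26/3) - 39 = √78/3 - 39 = -39 + √78/3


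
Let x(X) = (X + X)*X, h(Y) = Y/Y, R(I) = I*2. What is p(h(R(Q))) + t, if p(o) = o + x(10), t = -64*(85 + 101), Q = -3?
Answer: -11703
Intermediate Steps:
R(I) = 2*I
h(Y) = 1
x(X) = 2*X² (x(X) = (2*X)*X = 2*X²)
t = -11904 (t = -64*186 = -11904)
p(o) = 200 + o (p(o) = o + 2*10² = o + 2*100 = o + 200 = 200 + o)
p(h(R(Q))) + t = (200 + 1) - 11904 = 201 - 11904 = -11703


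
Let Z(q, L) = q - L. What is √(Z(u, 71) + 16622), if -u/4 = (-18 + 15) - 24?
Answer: 3*√1851 ≈ 129.07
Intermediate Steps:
u = 108 (u = -4*((-18 + 15) - 24) = -4*(-3 - 24) = -4*(-27) = 108)
√(Z(u, 71) + 16622) = √((108 - 1*71) + 16622) = √((108 - 71) + 16622) = √(37 + 16622) = √16659 = 3*√1851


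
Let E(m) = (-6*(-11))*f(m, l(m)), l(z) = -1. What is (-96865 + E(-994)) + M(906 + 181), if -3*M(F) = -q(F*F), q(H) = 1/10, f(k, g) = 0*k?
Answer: -2905949/30 ≈ -96865.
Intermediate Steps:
f(k, g) = 0
E(m) = 0 (E(m) = -6*(-11)*0 = 66*0 = 0)
q(H) = 1/10
M(F) = 1/30 (M(F) = -(-1)/(3*10) = -1/3*(-1/10) = 1/30)
(-96865 + E(-994)) + M(906 + 181) = (-96865 + 0) + 1/30 = -96865 + 1/30 = -2905949/30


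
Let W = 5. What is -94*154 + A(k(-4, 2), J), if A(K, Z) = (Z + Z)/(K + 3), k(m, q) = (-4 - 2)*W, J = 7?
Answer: -390866/27 ≈ -14477.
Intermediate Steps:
k(m, q) = -30 (k(m, q) = (-4 - 2)*5 = -6*5 = -30)
A(K, Z) = 2*Z/(3 + K) (A(K, Z) = (2*Z)/(3 + K) = 2*Z/(3 + K))
-94*154 + A(k(-4, 2), J) = -94*154 + 2*7/(3 - 30) = -14476 + 2*7/(-27) = -14476 + 2*7*(-1/27) = -14476 - 14/27 = -390866/27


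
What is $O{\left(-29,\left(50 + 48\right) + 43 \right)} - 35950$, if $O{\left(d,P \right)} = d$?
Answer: $-35979$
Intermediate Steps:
$O{\left(-29,\left(50 + 48\right) + 43 \right)} - 35950 = -29 - 35950 = -35979$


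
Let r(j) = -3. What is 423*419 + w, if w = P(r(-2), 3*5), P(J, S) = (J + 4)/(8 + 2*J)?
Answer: 354475/2 ≈ 1.7724e+5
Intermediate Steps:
P(J, S) = (4 + J)/(8 + 2*J)
w = 1/2 ≈ 0.50000
423*419 + w = 423*419 + 1/2 = 177237 + 1/2 = 354475/2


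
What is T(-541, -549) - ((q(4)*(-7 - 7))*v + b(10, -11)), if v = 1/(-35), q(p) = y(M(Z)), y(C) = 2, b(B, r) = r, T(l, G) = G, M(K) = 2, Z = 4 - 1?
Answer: -2694/5 ≈ -538.80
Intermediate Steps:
Z = 3
q(p) = 2
v = -1/35 ≈ -0.028571
T(-541, -549) - ((q(4)*(-7 - 7))*v + b(10, -11)) = -549 - ((2*(-7 - 7))*(-1/35) - 11) = -549 - ((2*(-14))*(-1/35) - 11) = -549 - (-28*(-1/35) - 11) = -549 - (4/5 - 11) = -549 - 1*(-51/5) = -549 + 51/5 = -2694/5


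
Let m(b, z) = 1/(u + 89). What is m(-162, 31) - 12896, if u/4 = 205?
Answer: -11722463/909 ≈ -12896.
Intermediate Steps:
u = 820 (u = 4*205 = 820)
m(b, z) = 1/909 (m(b, z) = 1/(820 + 89) = 1/909)
m(-162, 31) - 12896 = 1/909 - 12896 = -11722463/909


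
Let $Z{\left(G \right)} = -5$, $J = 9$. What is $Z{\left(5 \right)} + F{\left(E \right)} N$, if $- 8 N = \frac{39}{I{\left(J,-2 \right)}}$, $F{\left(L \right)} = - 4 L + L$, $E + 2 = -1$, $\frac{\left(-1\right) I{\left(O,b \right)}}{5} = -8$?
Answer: $- \frac{1951}{320} \approx -6.0969$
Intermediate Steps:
$I{\left(O,b \right)} = 40$ ($I{\left(O,b \right)} = \left(-5\right) \left(-8\right) = 40$)
$E = -3$ ($E = -2 - 1 = -3$)
$F{\left(L \right)} = - 3 L$
$N = - \frac{39}{320}$ ($N = - \frac{39 \cdot \frac{1}{40}}{8} = \left(- \frac{1}{8}\right) \frac{39}{40} = - \frac{39}{320} \approx -0.12188$)
$Z{\left(5 \right)} + F{\left(E \right)} N = -5 + \left(-3\right) \left(-3\right) \left(- \frac{39}{320}\right) = -5 + 9 \left(- \frac{39}{320}\right) = -5 - \frac{351}{320} = - \frac{1951}{320}$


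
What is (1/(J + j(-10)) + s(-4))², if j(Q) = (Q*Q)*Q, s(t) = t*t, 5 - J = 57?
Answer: 283282561/1106704 ≈ 255.97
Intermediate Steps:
J = -52 (J = 5 - 1*57 = 5 - 57 = -52)
s(t) = t²
j(Q) = Q³ (j(Q) = Q²*Q = Q³)
(1/(J + j(-10)) + s(-4))² = (1/(-52 + (-10)³) + (-4)²)² = (1/(-52 - 1000) + 16)² = (1/(-1052) + 16)² = (-1/1052 + 16)² = (16831/1052)² = 283282561/1106704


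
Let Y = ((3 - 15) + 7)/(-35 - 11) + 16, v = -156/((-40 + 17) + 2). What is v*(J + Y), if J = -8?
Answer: 9698/161 ≈ 60.236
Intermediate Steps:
v = 52/7 (v = -156/(-23 + 2) = -156/(-21) = -156*(-1/21) = 52/7 ≈ 7.4286)
Y = 741/46 (Y = (-12 + 7)/(-46) + 16 = -5*(-1/46) + 16 = 5/46 + 16 = 741/46 ≈ 16.109)
v*(J + Y) = 52*(-8 + 741/46)/7 = (52/7)*(373/46) = 9698/161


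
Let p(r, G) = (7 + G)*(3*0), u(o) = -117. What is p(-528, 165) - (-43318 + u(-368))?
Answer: 43435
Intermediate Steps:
p(r, G) = 0 (p(r, G) = (7 + G)*0 = 0)
p(-528, 165) - (-43318 + u(-368)) = 0 - (-43318 - 117) = 0 - 1*(-43435) = 0 + 43435 = 43435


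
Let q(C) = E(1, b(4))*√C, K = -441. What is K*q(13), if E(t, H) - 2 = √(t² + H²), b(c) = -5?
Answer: 441*√13*(-2 - √26) ≈ -11288.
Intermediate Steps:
E(t, H) = 2 + √(H² + t²) (E(t, H) = 2 + √(t² + H²) = 2 + √(H² + t²))
q(C) = √C*(2 + √26) (q(C) = (2 + √((-5)² + 1²))*√C = (2 + √(25 + 1))*√C = (2 + √26)*√C = √C*(2 + √26))
K*q(13) = -441*√13*(2 + √26)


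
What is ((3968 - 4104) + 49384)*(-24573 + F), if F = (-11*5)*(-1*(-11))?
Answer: -1239966144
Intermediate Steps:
F = -605 (F = -55*11 = -605)
((3968 - 4104) + 49384)*(-24573 + F) = ((3968 - 4104) + 49384)*(-24573 - 605) = (-136 + 49384)*(-25178) = 49248*(-25178) = -1239966144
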